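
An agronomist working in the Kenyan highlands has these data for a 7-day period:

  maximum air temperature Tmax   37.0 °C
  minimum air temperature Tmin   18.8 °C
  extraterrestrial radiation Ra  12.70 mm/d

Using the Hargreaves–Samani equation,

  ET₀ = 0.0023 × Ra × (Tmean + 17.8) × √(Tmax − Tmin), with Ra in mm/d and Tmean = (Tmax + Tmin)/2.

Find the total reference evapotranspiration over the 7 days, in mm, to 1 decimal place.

Tmean = (37.0 + 18.8)/2 = 27.90 °C
ET₀ = 0.0023 × 12.70 × (27.90 + 17.8) × √18.2 = 0.0023 × 12.70 × 45.70 × 4.2661 = 5.6948 mm/d
Over 7 days: 5.6948 × 7 = 39.864 mm

39.9 mm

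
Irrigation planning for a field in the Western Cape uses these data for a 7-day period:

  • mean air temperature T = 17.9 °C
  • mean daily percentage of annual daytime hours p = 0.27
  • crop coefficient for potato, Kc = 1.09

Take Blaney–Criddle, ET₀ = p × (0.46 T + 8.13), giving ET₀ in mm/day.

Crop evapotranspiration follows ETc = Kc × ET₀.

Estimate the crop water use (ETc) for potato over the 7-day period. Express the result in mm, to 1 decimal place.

33.7 mm

ET₀ = 0.27 × (0.46 × 17.9 + 8.13) = 0.27 × 16.364 = 4.4183 mm/d
ETc = Kc × ET₀ = 1.09 × 4.4183 = 4.8159 mm/d
Over 7 days: 4.8159 × 7 = 33.711 mm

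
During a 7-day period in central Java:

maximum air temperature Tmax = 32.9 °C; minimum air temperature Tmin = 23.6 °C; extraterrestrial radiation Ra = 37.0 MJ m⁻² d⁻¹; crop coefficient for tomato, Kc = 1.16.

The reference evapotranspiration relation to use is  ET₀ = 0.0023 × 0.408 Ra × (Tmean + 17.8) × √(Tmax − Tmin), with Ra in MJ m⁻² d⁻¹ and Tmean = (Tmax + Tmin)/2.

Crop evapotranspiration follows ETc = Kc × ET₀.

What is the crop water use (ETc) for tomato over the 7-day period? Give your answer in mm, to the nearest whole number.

Tmean = (32.9 + 23.6)/2 = 28.25 °C
0.408 Ra = 0.408 × 37.0 = 15.0960 mm/d equivalent
ET₀ = 0.0023 × 15.0960 × (28.25 + 17.8) × √9.3 = 0.0023 × 15.0960 × 46.05 × 3.0496 = 4.8760 mm/d
ETc = Kc × ET₀ = 1.16 × 4.8760 = 5.6562 mm/d
Over 7 days: 5.6562 × 7 = 39.593 mm

40 mm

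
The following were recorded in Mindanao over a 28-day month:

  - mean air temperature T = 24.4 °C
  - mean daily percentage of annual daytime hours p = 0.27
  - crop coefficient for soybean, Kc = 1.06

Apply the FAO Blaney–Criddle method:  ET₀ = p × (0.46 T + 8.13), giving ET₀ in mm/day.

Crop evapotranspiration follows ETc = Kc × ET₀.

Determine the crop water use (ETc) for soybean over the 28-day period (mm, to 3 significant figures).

155 mm

ET₀ = 0.27 × (0.46 × 24.4 + 8.13) = 0.27 × 19.354 = 5.2256 mm/d
ETc = Kc × ET₀ = 1.06 × 5.2256 = 5.5391 mm/d
Over 28 days: 5.5391 × 28 = 155.095 mm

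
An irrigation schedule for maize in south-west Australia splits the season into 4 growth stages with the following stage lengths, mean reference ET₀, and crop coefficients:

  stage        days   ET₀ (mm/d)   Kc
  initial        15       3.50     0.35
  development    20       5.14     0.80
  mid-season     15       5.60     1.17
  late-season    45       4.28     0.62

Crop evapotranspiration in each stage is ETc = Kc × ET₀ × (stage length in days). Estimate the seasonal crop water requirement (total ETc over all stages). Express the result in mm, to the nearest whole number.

318 mm

initial: 0.35 × 3.50 × 15 = 18.38 mm
development: 0.80 × 5.14 × 20 = 82.24 mm
mid-season: 1.17 × 5.60 × 15 = 98.28 mm
late-season: 0.62 × 4.28 × 45 = 119.41 mm
Seasonal total = 318.31 mm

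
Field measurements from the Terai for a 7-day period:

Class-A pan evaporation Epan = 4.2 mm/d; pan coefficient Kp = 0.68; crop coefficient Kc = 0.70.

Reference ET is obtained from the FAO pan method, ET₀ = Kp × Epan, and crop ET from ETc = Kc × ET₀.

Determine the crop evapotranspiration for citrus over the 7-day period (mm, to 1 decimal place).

14.0 mm

ET₀ = 0.68 × 4.2 = 2.8560 mm/d
ETc = Kc × ET₀ = 0.70 × 2.8560 = 1.9992 mm/d
Over 7 days: 1.9992 × 7 = 13.994 mm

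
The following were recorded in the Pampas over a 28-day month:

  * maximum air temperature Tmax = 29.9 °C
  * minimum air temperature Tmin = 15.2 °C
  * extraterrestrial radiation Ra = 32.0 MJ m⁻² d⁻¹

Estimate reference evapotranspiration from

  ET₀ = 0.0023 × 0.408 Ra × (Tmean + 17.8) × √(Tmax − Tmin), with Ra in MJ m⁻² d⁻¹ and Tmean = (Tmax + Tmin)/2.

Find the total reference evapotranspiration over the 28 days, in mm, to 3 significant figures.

Tmean = (29.9 + 15.2)/2 = 22.55 °C
0.408 Ra = 0.408 × 32.0 = 13.0560 mm/d equivalent
ET₀ = 0.0023 × 13.0560 × (22.55 + 17.8) × √14.7 = 0.0023 × 13.0560 × 40.35 × 3.8341 = 4.6456 mm/d
Over 28 days: 4.6456 × 28 = 130.077 mm

130 mm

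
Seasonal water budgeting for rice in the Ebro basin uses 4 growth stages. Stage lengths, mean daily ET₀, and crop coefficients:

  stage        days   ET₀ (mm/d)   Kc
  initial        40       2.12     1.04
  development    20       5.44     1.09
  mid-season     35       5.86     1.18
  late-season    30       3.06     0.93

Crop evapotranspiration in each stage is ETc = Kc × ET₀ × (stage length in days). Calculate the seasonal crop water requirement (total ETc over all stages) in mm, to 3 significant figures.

534 mm

initial: 1.04 × 2.12 × 40 = 88.19 mm
development: 1.09 × 5.44 × 20 = 118.59 mm
mid-season: 1.18 × 5.86 × 35 = 242.02 mm
late-season: 0.93 × 3.06 × 30 = 85.37 mm
Seasonal total = 534.17 mm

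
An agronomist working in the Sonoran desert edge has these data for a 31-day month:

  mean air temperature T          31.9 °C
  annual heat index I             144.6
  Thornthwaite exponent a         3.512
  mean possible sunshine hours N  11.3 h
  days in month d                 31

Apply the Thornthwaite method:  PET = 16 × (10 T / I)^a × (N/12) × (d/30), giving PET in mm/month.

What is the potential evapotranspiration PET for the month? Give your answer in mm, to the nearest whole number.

251 mm

10T/I = 10 × 31.9 / 144.6 = 2.2061
(10T/I)^a = 2.2061^3.512 = 16.0995
Uncorrected PET = 16 × 16.0995 = 257.592 mm
Correction = (N/12)(d/30) = (11.3/12)(31/30) = 0.9731
PET = 257.592 × 0.9731 = 250.663 mm/month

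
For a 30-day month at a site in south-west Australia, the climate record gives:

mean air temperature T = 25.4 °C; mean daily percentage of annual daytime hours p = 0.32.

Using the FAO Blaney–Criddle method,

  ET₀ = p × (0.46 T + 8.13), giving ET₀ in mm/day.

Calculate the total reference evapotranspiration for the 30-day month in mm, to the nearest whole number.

ET₀ = 0.32 × (0.46 × 25.4 + 8.13) = 0.32 × 19.814 = 6.3405 mm/d
Monthly total = 6.3405 × 30 = 190.215 mm

190 mm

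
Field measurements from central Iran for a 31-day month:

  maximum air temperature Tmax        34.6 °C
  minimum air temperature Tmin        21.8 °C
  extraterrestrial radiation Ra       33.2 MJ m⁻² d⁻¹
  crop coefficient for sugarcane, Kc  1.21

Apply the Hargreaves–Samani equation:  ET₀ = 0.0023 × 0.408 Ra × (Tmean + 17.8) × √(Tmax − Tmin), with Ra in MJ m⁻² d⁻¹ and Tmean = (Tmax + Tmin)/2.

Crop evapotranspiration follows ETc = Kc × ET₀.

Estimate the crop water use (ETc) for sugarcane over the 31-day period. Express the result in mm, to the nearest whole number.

192 mm

Tmean = (34.6 + 21.8)/2 = 28.20 °C
0.408 Ra = 0.408 × 33.2 = 13.5456 mm/d equivalent
ET₀ = 0.0023 × 13.5456 × (28.20 + 17.8) × √12.8 = 0.0023 × 13.5456 × 46.00 × 3.5777 = 5.1273 mm/d
ETc = Kc × ET₀ = 1.21 × 5.1273 = 6.2040 mm/d
Over 31 days: 6.2040 × 31 = 192.324 mm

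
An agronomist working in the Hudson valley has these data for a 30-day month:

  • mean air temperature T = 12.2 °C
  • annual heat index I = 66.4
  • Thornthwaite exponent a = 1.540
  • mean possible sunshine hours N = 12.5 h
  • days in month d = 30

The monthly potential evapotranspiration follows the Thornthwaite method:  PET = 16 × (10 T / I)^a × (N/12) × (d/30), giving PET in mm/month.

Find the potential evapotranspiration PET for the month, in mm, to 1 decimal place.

42.5 mm

10T/I = 10 × 12.2 / 66.4 = 1.8373
(10T/I)^a = 1.8373^1.540 = 2.5517
Uncorrected PET = 16 × 2.5517 = 40.827 mm
Correction = (N/12)(d/30) = (12.5/12)(30/30) = 1.0417
PET = 40.827 × 1.0417 = 42.529 mm/month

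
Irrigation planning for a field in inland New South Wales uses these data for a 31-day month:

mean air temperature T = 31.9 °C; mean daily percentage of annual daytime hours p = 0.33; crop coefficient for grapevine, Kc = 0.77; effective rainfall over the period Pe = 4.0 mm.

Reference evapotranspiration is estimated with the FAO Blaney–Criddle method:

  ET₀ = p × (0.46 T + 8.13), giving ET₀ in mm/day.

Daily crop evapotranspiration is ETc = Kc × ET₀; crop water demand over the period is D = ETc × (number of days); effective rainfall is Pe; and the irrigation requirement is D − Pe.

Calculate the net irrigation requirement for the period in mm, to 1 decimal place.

ET₀ = 0.33 × (0.46 × 31.9 + 8.13) = 0.33 × 22.804 = 7.5253 mm/d
ETc = Kc × ET₀ = 0.77 × 7.5253 = 5.7945 mm/d
Crop demand D = ETc × 31 d = 5.7945 × 31 = 179.630 mm
D − Pe = 179.630 − 4.0 = 175.630 mm

175.6 mm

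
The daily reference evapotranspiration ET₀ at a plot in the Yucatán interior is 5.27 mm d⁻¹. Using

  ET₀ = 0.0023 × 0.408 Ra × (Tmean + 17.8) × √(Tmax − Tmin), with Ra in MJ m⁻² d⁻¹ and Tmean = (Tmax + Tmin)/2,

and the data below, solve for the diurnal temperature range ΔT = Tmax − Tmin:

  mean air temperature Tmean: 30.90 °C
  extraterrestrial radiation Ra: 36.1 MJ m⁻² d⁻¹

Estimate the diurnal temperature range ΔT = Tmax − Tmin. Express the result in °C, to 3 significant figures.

√ΔT = ET₀ / [0.0023 × 0.408 × Ra × (Tmean+17.8)] = 5.27 / (0.0023 × 14.7288 × 48.70) = 3.1944
ΔT = 3.1944² = 10.204 °C

10.2 °C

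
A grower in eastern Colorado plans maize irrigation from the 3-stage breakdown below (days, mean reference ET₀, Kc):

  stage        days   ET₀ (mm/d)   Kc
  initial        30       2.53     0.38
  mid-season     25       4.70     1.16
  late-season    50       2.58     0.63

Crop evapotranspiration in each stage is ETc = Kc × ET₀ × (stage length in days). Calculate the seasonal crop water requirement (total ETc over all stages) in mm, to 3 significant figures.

246 mm

initial: 0.38 × 2.53 × 30 = 28.84 mm
mid-season: 1.16 × 4.70 × 25 = 136.30 mm
late-season: 0.63 × 2.58 × 50 = 81.27 mm
Seasonal total = 246.41 mm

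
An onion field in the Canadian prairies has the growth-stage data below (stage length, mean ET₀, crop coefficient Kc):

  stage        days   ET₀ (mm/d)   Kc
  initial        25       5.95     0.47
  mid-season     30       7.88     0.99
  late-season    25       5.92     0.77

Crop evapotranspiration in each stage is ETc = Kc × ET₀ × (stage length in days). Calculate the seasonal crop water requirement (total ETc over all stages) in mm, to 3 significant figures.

418 mm

initial: 0.47 × 5.95 × 25 = 69.91 mm
mid-season: 0.99 × 7.88 × 30 = 234.04 mm
late-season: 0.77 × 5.92 × 25 = 113.96 mm
Seasonal total = 417.91 mm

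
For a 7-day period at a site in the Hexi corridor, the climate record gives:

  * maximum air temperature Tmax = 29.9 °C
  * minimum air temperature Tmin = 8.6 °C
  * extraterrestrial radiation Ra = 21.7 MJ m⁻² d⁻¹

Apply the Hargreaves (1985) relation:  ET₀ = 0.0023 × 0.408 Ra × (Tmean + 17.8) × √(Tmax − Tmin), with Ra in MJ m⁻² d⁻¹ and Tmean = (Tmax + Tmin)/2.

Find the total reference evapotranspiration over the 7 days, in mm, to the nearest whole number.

24 mm

Tmean = (29.9 + 8.6)/2 = 19.25 °C
0.408 Ra = 0.408 × 21.7 = 8.8536 mm/d equivalent
ET₀ = 0.0023 × 8.8536 × (19.25 + 17.8) × √21.3 = 0.0023 × 8.8536 × 37.05 × 4.6152 = 3.4820 mm/d
Over 7 days: 3.4820 × 7 = 24.374 mm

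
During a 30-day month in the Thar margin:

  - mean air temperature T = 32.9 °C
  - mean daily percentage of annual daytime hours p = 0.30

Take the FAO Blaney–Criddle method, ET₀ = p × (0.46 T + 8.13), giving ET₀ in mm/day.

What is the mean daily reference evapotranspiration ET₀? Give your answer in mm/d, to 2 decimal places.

6.98 mm/d

ET₀ = 0.30 × (0.46 × 32.9 + 8.13) = 0.30 × 23.264 = 6.9792 mm/d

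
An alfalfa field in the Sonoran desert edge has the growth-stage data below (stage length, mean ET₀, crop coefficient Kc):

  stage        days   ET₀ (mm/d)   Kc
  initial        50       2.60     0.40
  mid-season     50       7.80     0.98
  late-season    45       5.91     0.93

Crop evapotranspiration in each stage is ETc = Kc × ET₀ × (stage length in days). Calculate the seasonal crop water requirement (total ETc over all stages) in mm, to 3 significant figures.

682 mm

initial: 0.40 × 2.60 × 50 = 52.00 mm
mid-season: 0.98 × 7.80 × 50 = 382.20 mm
late-season: 0.93 × 5.91 × 45 = 247.33 mm
Seasonal total = 681.53 mm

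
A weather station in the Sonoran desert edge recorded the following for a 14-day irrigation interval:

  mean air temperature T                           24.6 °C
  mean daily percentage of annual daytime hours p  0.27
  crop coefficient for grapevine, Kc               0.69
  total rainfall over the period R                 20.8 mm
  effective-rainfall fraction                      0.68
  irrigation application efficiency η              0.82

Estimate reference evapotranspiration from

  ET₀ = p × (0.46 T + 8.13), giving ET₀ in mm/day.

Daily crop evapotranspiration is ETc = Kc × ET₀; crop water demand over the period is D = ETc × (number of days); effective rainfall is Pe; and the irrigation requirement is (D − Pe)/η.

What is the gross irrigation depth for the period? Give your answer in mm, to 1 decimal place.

44.6 mm

ET₀ = 0.27 × (0.46 × 24.6 + 8.13) = 0.27 × 19.446 = 5.2504 mm/d
ETc = Kc × ET₀ = 0.69 × 5.2504 = 3.6228 mm/d
Crop demand D = ETc × 14 d = 3.6228 × 14 = 50.719 mm
Pe = 0.68 × 20.8 = 14.144 mm
D − Pe = 50.719 − 14.144 = 36.575 mm
Gross irrigation = 36.575 / 0.82 = 44.604 mm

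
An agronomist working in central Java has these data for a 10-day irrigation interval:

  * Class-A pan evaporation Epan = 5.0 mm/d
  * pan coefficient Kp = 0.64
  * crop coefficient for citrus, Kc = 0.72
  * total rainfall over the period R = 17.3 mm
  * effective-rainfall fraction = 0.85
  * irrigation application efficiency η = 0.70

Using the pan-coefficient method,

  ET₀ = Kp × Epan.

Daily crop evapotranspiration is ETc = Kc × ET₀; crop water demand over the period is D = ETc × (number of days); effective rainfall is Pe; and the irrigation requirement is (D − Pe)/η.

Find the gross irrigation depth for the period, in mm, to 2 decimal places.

11.91 mm

ET₀ = 0.64 × 5.0 = 3.2000 mm/d
ETc = Kc × ET₀ = 0.72 × 3.2000 = 2.3040 mm/d
Crop demand D = ETc × 10 d = 2.3040 × 10 = 23.040 mm
Pe = 0.85 × 17.3 = 14.705 mm
D − Pe = 23.040 − 14.705 = 8.335 mm
Gross irrigation = 8.335 / 0.70 = 11.907 mm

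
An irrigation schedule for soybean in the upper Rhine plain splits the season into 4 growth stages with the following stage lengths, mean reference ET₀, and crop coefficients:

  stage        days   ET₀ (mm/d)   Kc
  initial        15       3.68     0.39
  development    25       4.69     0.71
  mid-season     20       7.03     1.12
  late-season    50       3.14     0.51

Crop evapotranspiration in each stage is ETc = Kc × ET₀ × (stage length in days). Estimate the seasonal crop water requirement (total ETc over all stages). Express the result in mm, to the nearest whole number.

initial: 0.39 × 3.68 × 15 = 21.53 mm
development: 0.71 × 4.69 × 25 = 83.25 mm
mid-season: 1.12 × 7.03 × 20 = 157.47 mm
late-season: 0.51 × 3.14 × 50 = 80.07 mm
Seasonal total = 342.32 mm

342 mm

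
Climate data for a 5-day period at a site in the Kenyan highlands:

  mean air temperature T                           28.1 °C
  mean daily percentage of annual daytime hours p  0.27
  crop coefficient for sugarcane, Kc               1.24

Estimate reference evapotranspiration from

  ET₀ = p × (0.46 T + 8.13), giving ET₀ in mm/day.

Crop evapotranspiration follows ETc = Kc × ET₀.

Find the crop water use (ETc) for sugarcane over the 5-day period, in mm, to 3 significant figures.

35.2 mm

ET₀ = 0.27 × (0.46 × 28.1 + 8.13) = 0.27 × 21.056 = 5.6851 mm/d
ETc = Kc × ET₀ = 1.24 × 5.6851 = 7.0495 mm/d
Over 5 days: 7.0495 × 5 = 35.248 mm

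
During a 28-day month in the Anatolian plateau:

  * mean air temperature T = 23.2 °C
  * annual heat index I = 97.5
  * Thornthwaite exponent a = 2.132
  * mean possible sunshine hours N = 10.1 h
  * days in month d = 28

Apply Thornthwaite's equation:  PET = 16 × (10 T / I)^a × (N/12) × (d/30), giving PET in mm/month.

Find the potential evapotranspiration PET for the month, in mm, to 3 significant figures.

10T/I = 10 × 23.2 / 97.5 = 2.3795
(10T/I)^a = 2.3795^2.132 = 6.3484
Uncorrected PET = 16 × 6.3484 = 101.574 mm
Correction = (N/12)(d/30) = (10.1/12)(28/30) = 0.7856
PET = 101.574 × 0.7856 = 79.797 mm/month

79.8 mm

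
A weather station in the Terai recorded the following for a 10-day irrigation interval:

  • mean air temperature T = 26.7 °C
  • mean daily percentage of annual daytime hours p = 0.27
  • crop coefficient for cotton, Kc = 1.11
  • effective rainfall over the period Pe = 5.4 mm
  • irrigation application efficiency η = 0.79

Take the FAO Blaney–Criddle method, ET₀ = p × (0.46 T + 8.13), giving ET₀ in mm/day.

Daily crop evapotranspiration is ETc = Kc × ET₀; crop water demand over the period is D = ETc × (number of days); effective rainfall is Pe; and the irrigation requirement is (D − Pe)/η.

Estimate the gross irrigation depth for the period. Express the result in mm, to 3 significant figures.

ET₀ = 0.27 × (0.46 × 26.7 + 8.13) = 0.27 × 20.412 = 5.5112 mm/d
ETc = Kc × ET₀ = 1.11 × 5.5112 = 6.1174 mm/d
Crop demand D = ETc × 10 d = 6.1174 × 10 = 61.174 mm
D − Pe = 61.174 − 5.4 = 55.774 mm
Gross irrigation = 55.774 / 0.79 = 70.600 mm

70.6 mm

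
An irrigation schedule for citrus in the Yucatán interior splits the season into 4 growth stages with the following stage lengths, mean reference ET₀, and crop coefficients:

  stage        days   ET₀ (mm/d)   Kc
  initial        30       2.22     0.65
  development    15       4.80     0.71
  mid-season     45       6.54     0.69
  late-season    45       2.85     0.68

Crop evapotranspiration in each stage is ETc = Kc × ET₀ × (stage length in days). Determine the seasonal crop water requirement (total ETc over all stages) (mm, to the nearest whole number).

385 mm

initial: 0.65 × 2.22 × 30 = 43.29 mm
development: 0.71 × 4.80 × 15 = 51.12 mm
mid-season: 0.69 × 6.54 × 45 = 203.07 mm
late-season: 0.68 × 2.85 × 45 = 87.21 mm
Seasonal total = 384.69 mm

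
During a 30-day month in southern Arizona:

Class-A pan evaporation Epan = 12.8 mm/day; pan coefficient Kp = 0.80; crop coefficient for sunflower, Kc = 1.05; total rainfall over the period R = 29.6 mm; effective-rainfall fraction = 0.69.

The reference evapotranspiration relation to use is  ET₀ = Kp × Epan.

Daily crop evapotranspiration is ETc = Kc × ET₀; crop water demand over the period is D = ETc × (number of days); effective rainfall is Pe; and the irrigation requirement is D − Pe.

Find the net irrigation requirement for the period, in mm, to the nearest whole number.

ET₀ = 0.80 × 12.8 = 10.2400 mm/d
ETc = Kc × ET₀ = 1.05 × 10.2400 = 10.7520 mm/d
Crop demand D = ETc × 30 d = 10.7520 × 30 = 322.560 mm
Pe = 0.69 × 29.6 = 20.424 mm
D − Pe = 322.560 − 20.424 = 302.136 mm

302 mm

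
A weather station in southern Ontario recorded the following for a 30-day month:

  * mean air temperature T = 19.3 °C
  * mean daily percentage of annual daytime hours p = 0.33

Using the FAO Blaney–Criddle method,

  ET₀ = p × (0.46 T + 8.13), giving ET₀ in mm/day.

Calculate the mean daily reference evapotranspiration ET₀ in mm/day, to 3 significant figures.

ET₀ = 0.33 × (0.46 × 19.3 + 8.13) = 0.33 × 17.008 = 5.6126 mm/d

5.61 mm/day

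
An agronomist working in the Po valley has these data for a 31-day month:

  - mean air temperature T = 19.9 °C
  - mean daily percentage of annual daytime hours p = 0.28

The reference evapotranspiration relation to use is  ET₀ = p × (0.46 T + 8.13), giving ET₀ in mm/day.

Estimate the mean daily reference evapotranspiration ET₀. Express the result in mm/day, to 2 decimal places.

ET₀ = 0.28 × (0.46 × 19.9 + 8.13) = 0.28 × 17.284 = 4.8395 mm/d

4.84 mm/day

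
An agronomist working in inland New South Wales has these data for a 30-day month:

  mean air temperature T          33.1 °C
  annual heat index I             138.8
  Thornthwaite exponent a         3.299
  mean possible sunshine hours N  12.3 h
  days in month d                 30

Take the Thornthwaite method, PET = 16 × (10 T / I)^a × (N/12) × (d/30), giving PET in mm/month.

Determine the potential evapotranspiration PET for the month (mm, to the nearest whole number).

10T/I = 10 × 33.1 / 138.8 = 2.3847
(10T/I)^a = 2.3847^3.299 = 17.5855
Uncorrected PET = 16 × 17.5855 = 281.368 mm
Correction = (N/12)(d/30) = (12.3/12)(30/30) = 1.0250
PET = 281.368 × 1.0250 = 288.402 mm/month

288 mm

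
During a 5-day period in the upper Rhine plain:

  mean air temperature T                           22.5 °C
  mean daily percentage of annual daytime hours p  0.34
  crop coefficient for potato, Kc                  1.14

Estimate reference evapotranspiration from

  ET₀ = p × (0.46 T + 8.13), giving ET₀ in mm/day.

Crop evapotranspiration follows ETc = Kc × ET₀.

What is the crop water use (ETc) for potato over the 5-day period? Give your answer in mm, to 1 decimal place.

ET₀ = 0.34 × (0.46 × 22.5 + 8.13) = 0.34 × 18.480 = 6.2832 mm/d
ETc = Kc × ET₀ = 1.14 × 6.2832 = 7.1628 mm/d
Over 5 days: 7.1628 × 5 = 35.814 mm

35.8 mm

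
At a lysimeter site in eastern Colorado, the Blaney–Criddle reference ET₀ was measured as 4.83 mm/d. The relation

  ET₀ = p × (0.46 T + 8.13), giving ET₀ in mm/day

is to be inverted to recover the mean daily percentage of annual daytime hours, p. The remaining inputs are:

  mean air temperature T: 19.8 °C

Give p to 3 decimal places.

0.280

p = ET₀ / (0.46 T + 8.13) = 4.83 / (0.46 × 19.8 + 8.13) = 4.83 / 17.238 = 0.2802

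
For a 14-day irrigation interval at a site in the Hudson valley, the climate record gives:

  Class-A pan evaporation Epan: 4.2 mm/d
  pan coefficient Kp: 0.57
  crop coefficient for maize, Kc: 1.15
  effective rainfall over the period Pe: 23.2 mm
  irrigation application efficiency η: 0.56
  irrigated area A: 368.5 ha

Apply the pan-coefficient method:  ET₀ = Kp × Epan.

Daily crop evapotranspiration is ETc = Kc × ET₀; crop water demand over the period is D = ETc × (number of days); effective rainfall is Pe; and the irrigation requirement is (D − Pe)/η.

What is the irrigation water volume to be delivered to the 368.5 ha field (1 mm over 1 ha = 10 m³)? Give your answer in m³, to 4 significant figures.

ET₀ = 0.57 × 4.2 = 2.3940 mm/d
ETc = Kc × ET₀ = 1.15 × 2.3940 = 2.7531 mm/d
Crop demand D = ETc × 14 d = 2.7531 × 14 = 38.543 mm
D − Pe = 38.543 − 23.2 = 15.343 mm
Gross irrigation = 15.343 / 0.56 = 27.398 mm
Volume = 27.398 mm × 368.5 ha × 10 = 100961.6 m³

101000 m³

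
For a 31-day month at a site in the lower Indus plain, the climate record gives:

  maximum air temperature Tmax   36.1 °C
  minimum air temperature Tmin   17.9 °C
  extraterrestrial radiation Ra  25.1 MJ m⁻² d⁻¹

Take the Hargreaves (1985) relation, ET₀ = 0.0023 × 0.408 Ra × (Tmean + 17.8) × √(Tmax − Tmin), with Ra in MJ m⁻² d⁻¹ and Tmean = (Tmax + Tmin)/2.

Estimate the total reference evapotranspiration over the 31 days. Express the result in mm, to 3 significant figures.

Tmean = (36.1 + 17.9)/2 = 27.00 °C
0.408 Ra = 0.408 × 25.1 = 10.2408 mm/d equivalent
ET₀ = 0.0023 × 10.2408 × (27.00 + 17.8) × √18.2 = 0.0023 × 10.2408 × 44.80 × 4.2661 = 4.5016 mm/d
Over 31 days: 4.5016 × 31 = 139.550 mm

140 mm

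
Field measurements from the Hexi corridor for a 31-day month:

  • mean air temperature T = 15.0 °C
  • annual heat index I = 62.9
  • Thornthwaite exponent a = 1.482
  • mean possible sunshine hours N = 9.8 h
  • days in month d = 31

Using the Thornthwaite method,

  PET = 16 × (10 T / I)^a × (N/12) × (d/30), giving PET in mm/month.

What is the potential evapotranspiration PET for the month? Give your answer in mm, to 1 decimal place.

49.0 mm

10T/I = 10 × 15.0 / 62.9 = 2.3847
(10T/I)^a = 2.3847^1.482 = 3.6254
Uncorrected PET = 16 × 3.6254 = 58.006 mm
Correction = (N/12)(d/30) = (9.8/12)(31/30) = 0.8439
PET = 58.006 × 0.8439 = 48.951 mm/month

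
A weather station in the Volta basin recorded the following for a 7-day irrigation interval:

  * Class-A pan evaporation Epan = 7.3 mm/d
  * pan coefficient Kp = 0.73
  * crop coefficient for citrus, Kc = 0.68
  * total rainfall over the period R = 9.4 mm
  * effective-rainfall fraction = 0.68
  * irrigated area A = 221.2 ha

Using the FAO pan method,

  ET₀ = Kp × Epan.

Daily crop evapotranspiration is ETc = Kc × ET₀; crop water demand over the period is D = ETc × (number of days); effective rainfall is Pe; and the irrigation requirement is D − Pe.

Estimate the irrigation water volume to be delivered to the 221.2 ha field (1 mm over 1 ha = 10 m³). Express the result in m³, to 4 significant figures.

ET₀ = 0.73 × 7.3 = 5.3290 mm/d
ETc = Kc × ET₀ = 0.68 × 5.3290 = 3.6237 mm/d
Crop demand D = ETc × 7 d = 3.6237 × 7 = 25.366 mm
Pe = 0.68 × 9.4 = 6.392 mm
D − Pe = 25.366 − 6.392 = 18.974 mm
Volume = 18.974 mm × 221.2 ha × 10 = 41970.5 m³

41970 m³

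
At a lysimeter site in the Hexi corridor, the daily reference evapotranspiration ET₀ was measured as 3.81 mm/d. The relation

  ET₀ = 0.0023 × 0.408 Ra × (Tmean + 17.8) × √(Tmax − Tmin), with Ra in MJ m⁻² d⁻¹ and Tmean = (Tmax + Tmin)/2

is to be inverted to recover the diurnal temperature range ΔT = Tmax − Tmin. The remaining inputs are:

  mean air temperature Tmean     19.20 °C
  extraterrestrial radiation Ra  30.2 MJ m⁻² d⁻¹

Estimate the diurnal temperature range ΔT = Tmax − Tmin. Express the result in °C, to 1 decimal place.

√ΔT = ET₀ / [0.0023 × 0.408 × Ra × (Tmean+17.8)] = 3.81 / (0.0023 × 12.3216 × 37.00) = 3.6335
ΔT = 3.6335² = 13.202 °C

13.2 °C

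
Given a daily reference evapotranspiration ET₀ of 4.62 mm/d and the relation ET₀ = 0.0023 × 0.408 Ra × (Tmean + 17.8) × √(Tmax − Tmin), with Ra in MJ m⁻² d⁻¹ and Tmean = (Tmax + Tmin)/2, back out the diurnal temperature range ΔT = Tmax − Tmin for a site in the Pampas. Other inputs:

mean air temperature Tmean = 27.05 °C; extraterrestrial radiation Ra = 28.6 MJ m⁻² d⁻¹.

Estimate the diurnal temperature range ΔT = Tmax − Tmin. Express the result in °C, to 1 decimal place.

14.7 °C

√ΔT = ET₀ / [0.0023 × 0.408 × Ra × (Tmean+17.8)] = 4.62 / (0.0023 × 11.6688 × 44.85) = 3.8382
ΔT = 3.8382² = 14.732 °C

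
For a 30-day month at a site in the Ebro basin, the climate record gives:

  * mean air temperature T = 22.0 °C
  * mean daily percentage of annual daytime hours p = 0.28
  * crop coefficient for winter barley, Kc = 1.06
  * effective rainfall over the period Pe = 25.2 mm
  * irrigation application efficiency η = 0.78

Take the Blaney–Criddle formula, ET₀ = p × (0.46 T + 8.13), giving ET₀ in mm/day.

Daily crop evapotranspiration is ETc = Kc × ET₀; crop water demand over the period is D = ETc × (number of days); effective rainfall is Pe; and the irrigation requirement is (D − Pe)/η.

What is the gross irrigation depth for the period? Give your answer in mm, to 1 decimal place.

ET₀ = 0.28 × (0.46 × 22.0 + 8.13) = 0.28 × 18.250 = 5.1100 mm/d
ETc = Kc × ET₀ = 1.06 × 5.1100 = 5.4166 mm/d
Crop demand D = ETc × 30 d = 5.4166 × 30 = 162.498 mm
D − Pe = 162.498 − 25.2 = 137.298 mm
Gross irrigation = 137.298 / 0.78 = 176.023 mm

176.0 mm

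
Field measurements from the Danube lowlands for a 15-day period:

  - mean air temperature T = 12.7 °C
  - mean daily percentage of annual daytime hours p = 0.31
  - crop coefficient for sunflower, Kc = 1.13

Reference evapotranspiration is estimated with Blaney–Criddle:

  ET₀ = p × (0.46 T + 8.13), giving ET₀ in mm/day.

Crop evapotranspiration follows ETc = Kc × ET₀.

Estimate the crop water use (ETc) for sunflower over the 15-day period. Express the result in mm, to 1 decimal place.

73.4 mm

ET₀ = 0.31 × (0.46 × 12.7 + 8.13) = 0.31 × 13.972 = 4.3313 mm/d
ETc = Kc × ET₀ = 1.13 × 4.3313 = 4.8944 mm/d
Over 15 days: 4.8944 × 15 = 73.416 mm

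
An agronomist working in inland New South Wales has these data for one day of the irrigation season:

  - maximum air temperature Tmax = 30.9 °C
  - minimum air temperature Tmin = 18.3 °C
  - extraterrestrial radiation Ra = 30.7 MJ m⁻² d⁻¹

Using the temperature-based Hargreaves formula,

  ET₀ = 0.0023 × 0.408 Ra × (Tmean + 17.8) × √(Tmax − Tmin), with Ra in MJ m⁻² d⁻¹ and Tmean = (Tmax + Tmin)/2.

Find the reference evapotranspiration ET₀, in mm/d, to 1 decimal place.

Tmean = (30.9 + 18.3)/2 = 24.60 °C
0.408 Ra = 0.408 × 30.7 = 12.5256 mm/d equivalent
ET₀ = 0.0023 × 12.5256 × (24.60 + 17.8) × √12.6 = 0.0023 × 12.5256 × 42.40 × 3.5496 = 4.3358 mm/d

4.3 mm/d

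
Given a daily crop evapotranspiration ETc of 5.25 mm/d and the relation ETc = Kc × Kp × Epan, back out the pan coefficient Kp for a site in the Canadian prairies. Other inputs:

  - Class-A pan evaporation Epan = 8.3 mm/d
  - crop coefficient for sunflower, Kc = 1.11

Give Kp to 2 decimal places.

ETc = Kc × Kp × Epan  ⇒  Kp = ETc / (Kc × Epan)
Kp = 5.25 / (1.11 × 8.3) = 5.25 / 9.213 = 0.5698

0.57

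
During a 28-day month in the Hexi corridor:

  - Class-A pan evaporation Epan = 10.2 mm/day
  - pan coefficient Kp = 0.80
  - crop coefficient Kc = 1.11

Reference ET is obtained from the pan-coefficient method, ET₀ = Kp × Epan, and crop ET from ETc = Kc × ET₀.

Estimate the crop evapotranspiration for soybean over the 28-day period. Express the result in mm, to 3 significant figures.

ET₀ = 0.80 × 10.2 = 8.1600 mm/d
ETc = Kc × ET₀ = 1.11 × 8.1600 = 9.0576 mm/d
Over 28 days: 9.0576 × 28 = 253.613 mm

254 mm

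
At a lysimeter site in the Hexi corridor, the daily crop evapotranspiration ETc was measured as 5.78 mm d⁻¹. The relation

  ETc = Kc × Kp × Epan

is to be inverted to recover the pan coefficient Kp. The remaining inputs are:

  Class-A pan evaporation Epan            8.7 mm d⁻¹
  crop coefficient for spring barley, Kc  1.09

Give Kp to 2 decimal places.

ETc = Kc × Kp × Epan  ⇒  Kp = ETc / (Kc × Epan)
Kp = 5.78 / (1.09 × 8.7) = 5.78 / 9.483 = 0.6095

0.61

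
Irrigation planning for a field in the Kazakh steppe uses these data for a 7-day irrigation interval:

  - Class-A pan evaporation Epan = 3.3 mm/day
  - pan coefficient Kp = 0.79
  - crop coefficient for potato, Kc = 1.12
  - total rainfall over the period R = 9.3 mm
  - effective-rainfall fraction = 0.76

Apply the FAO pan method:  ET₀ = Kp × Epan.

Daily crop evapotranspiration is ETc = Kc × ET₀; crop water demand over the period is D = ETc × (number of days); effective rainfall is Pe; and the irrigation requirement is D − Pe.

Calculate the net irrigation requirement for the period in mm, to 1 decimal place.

ET₀ = 0.79 × 3.3 = 2.6070 mm/d
ETc = Kc × ET₀ = 1.12 × 2.6070 = 2.9198 mm/d
Crop demand D = ETc × 7 d = 2.9198 × 7 = 20.439 mm
Pe = 0.76 × 9.3 = 7.068 mm
D − Pe = 20.439 − 7.068 = 13.371 mm

13.4 mm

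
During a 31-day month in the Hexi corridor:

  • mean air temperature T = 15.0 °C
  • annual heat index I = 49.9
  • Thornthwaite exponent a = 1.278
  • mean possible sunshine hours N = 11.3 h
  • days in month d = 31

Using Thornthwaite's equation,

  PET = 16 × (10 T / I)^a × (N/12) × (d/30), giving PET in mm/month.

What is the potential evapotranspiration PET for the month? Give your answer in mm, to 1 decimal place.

63.6 mm

10T/I = 10 × 15.0 / 49.9 = 3.0060
(10T/I)^a = 3.0060^1.278 = 4.0820
Uncorrected PET = 16 × 4.0820 = 65.312 mm
Correction = (N/12)(d/30) = (11.3/12)(31/30) = 0.9731
PET = 65.312 × 0.9731 = 63.555 mm/month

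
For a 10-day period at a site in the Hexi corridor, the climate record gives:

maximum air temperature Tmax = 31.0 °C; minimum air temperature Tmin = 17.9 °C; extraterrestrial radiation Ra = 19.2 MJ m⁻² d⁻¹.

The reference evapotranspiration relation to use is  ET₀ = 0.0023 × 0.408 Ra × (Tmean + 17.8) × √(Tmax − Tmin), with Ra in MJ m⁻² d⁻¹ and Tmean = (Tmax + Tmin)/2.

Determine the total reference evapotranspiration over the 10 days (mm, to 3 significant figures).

27.6 mm

Tmean = (31.0 + 17.9)/2 = 24.45 °C
0.408 Ra = 0.408 × 19.2 = 7.8336 mm/d equivalent
ET₀ = 0.0023 × 7.8336 × (24.45 + 17.8) × √13.1 = 0.0023 × 7.8336 × 42.25 × 3.6194 = 2.7552 mm/d
Over 10 days: 2.7552 × 10 = 27.552 mm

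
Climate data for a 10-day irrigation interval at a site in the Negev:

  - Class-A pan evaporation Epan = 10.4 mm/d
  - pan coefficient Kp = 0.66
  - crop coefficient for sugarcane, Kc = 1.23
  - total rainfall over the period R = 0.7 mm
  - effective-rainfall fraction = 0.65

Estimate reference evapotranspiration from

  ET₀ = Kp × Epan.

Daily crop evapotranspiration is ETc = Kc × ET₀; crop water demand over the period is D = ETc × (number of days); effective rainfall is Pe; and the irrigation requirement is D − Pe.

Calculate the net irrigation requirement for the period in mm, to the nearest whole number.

84 mm

ET₀ = 0.66 × 10.4 = 6.8640 mm/d
ETc = Kc × ET₀ = 1.23 × 6.8640 = 8.4427 mm/d
Crop demand D = ETc × 10 d = 8.4427 × 10 = 84.427 mm
Pe = 0.65 × 0.7 = 0.455 mm
D − Pe = 84.427 − 0.455 = 83.972 mm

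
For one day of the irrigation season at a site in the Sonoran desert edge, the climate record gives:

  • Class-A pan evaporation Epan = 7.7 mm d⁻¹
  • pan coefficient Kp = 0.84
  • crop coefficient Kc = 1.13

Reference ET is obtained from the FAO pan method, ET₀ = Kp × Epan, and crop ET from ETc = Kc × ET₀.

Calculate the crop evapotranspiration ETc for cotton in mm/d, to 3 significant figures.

7.31 mm/d

ET₀ = 0.84 × 7.7 = 6.4680 mm/d
ETc = Kc × ET₀ = 1.13 × 6.4680 = 7.3088 mm/d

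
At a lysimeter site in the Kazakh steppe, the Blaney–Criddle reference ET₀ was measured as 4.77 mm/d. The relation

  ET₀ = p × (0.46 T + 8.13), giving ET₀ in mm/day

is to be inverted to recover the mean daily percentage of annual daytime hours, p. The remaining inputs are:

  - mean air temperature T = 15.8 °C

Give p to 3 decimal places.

0.310

p = ET₀ / (0.46 T + 8.13) = 4.77 / (0.46 × 15.8 + 8.13) = 4.77 / 15.398 = 0.3098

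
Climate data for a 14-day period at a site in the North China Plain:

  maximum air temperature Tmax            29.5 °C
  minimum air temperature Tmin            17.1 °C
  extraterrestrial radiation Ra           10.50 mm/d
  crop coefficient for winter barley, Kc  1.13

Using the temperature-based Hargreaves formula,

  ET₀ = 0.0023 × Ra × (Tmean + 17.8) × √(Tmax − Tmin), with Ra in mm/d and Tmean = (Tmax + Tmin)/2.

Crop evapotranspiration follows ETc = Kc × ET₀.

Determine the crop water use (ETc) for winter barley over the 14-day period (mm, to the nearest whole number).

55 mm

Tmean = (29.5 + 17.1)/2 = 23.30 °C
ET₀ = 0.0023 × 10.50 × (23.30 + 17.8) × √12.4 = 0.0023 × 10.50 × 41.10 × 3.5214 = 3.4952 mm/d
ETc = Kc × ET₀ = 1.13 × 3.4952 = 3.9496 mm/d
Over 14 days: 3.9496 × 14 = 55.294 mm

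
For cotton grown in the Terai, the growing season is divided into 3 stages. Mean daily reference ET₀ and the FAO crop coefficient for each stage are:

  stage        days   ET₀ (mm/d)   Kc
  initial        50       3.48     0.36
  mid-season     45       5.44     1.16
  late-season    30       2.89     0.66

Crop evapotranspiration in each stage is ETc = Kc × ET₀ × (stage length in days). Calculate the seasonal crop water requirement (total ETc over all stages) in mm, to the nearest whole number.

404 mm

initial: 0.36 × 3.48 × 50 = 62.64 mm
mid-season: 1.16 × 5.44 × 45 = 283.97 mm
late-season: 0.66 × 2.89 × 30 = 57.22 mm
Seasonal total = 403.83 mm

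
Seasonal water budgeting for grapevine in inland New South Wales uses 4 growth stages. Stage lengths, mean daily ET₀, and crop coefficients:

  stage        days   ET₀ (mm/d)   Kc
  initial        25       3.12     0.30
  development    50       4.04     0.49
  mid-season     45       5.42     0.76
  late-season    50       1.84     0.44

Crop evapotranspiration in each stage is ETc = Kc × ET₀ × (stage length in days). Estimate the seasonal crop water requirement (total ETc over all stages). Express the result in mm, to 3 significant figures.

348 mm

initial: 0.30 × 3.12 × 25 = 23.40 mm
development: 0.49 × 4.04 × 50 = 98.98 mm
mid-season: 0.76 × 5.42 × 45 = 185.36 mm
late-season: 0.44 × 1.84 × 50 = 40.48 mm
Seasonal total = 348.22 mm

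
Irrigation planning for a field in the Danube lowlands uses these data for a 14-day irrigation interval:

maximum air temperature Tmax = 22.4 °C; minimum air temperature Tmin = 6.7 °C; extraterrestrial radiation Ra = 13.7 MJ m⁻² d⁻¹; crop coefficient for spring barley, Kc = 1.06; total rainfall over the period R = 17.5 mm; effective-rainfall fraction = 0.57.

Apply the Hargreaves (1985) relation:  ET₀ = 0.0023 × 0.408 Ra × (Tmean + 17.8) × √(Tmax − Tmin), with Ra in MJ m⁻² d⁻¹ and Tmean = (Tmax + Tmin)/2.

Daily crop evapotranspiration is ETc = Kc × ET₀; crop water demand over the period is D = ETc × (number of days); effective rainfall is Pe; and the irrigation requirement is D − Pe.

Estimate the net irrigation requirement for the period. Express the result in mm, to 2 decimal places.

14.48 mm

Tmean = (22.4 + 6.7)/2 = 14.55 °C
0.408 Ra = 0.408 × 13.7 = 5.5896 mm/d equivalent
ET₀ = 0.0023 × 5.5896 × (14.55 + 17.8) × √15.7 = 0.0023 × 5.5896 × 32.35 × 3.9623 = 1.6479 mm/d
ETc = Kc × ET₀ = 1.06 × 1.6479 = 1.7468 mm/d
Crop demand D = ETc × 14 d = 1.7468 × 14 = 24.455 mm
Pe = 0.57 × 17.5 = 9.975 mm
D − Pe = 24.455 − 9.975 = 14.480 mm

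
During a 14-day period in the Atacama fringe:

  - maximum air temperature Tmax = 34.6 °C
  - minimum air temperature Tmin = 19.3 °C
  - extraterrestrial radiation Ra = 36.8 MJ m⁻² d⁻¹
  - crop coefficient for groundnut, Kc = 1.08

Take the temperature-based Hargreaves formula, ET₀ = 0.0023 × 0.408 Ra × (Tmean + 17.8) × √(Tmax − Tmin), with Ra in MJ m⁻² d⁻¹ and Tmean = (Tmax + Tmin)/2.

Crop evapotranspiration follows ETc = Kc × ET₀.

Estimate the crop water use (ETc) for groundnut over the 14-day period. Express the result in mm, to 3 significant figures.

91.4 mm

Tmean = (34.6 + 19.3)/2 = 26.95 °C
0.408 Ra = 0.408 × 36.8 = 15.0144 mm/d equivalent
ET₀ = 0.0023 × 15.0144 × (26.95 + 17.8) × √15.3 = 0.0023 × 15.0144 × 44.75 × 3.9115 = 6.0447 mm/d
ETc = Kc × ET₀ = 1.08 × 6.0447 = 6.5283 mm/d
Over 14 days: 6.5283 × 14 = 91.396 mm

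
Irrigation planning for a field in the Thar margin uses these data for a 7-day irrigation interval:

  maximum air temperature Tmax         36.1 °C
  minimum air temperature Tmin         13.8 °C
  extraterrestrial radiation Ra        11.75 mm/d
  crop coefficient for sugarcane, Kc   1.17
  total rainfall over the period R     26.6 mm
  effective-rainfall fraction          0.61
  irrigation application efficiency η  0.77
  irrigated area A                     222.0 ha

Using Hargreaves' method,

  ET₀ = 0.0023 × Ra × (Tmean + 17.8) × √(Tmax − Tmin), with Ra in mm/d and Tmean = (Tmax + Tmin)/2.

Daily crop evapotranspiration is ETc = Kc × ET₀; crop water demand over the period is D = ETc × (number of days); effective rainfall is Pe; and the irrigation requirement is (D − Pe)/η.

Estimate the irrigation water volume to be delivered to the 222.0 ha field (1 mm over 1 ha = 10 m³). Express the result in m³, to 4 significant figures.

Tmean = (36.1 + 13.8)/2 = 24.95 °C
ET₀ = 0.0023 × 11.75 × (24.95 + 17.8) × √22.3 = 0.0023 × 11.75 × 42.75 × 4.7223 = 5.4558 mm/d
ETc = Kc × ET₀ = 1.17 × 5.4558 = 6.3833 mm/d
Crop demand D = ETc × 7 d = 6.3833 × 7 = 44.683 mm
Pe = 0.61 × 26.6 = 16.226 mm
D − Pe = 44.683 − 16.226 = 28.457 mm
Gross irrigation = 28.457 / 0.77 = 36.957 mm
Volume = 36.957 mm × 222.0 ha × 10 = 82044.5 m³

82040 m³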